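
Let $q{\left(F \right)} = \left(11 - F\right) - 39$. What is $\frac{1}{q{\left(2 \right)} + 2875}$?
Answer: $\frac{1}{2845} \approx 0.00035149$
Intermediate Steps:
$q{\left(F \right)} = -28 - F$
$\frac{1}{q{\left(2 \right)} + 2875} = \frac{1}{\left(-28 - 2\right) + 2875} = \frac{1}{-30 + 2875} = \frac{1}{2845}$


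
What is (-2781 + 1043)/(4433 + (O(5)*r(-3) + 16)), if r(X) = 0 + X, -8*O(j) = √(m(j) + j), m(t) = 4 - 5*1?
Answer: -6952/17799 ≈ -0.39058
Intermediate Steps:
m(t) = -1 (m(t) = 4 - 5 = -1)
O(j) = -√(-1 + j)/8
r(X) = X
(-2781 + 1043)/(4433 + (O(5)*r(-3) + 16)) = (-2781 + 1043)/(4433 + (-√(-1 + 5)/8*(-3) + 16)) = -1738/(4433 + (-√4/8*(-3) + 16)) = -1738/(4433 + (-⅛*2*(-3) + 16)) = -1738/(4433 + (-¼*(-3) + 16)) = -1738/(4433 + (¾ + 16)) = -1738/(4433 + 67/4) = -1738/17799/4 = -1738*4/17799 = -6952/17799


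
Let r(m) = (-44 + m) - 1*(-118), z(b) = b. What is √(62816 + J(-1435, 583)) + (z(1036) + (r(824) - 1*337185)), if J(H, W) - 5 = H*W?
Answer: -335251 + 6*I*√21494 ≈ -3.3525e+5 + 879.65*I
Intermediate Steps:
r(m) = 74 + m (r(m) = (-44 + m) + 118 = 74 + m)
J(H, W) = 5 + H*W
√(62816 + J(-1435, 583)) + (z(1036) + (r(824) - 1*337185)) = √(62816 + (5 - 1435*583)) + (1036 + ((74 + 824) - 1*337185)) = √(62816 + (5 - 836605)) + (1036 + (898 - 337185)) = √(62816 - 836600) + (1036 - 336287) = √(-773784) - 335251 = 6*I*√21494 - 335251 = -335251 + 6*I*√21494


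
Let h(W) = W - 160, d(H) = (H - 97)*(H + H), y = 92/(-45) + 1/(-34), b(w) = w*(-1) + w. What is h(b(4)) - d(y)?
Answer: -668244859/1170450 ≈ -570.93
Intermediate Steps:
b(w) = 0 (b(w) = -w + w = 0)
y = -3173/1530 (y = 92*(-1/45) + 1*(-1/34) = -92/45 - 1/34 = -3173/1530 ≈ -2.0739)
d(H) = 2*H*(-97 + H) (d(H) = (-97 + H)*(2*H) = 2*H*(-97 + H))
h(W) = -160 + W
h(b(4)) - d(y) = (-160 + 0) - 2*(-3173)*(-97 - 3173/1530)/1530 = -160 - 2*(-3173)*(-151583)/(1530*1530) = -160 - 1*480972859/1170450 = -160 - 480972859/1170450 = -668244859/1170450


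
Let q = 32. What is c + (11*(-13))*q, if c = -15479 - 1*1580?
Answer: -21635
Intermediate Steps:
c = -17059 (c = -15479 - 1580 = -17059)
c + (11*(-13))*q = -17059 + (11*(-13))*32 = -17059 - 143*32 = -17059 - 4576 = -21635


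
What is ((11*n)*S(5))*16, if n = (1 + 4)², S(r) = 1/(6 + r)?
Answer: 400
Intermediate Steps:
n = 25 (n = 5² = 25)
((11*n)*S(5))*16 = ((11*25)/(6 + 5))*16 = (275/11)*16 = (275*(1/11))*16 = 25*16 = 400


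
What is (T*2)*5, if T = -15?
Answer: -150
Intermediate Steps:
(T*2)*5 = -15*2*5 = -30*5 = -150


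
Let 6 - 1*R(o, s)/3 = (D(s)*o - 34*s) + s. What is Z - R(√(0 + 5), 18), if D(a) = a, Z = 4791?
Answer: 2991 + 54*√5 ≈ 3111.7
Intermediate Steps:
R(o, s) = 18 + 99*s - 3*o*s (R(o, s) = 18 - 3*((s*o - 34*s) + s) = 18 - 3*((o*s - 34*s) + s) = 18 - 3*((-34*s + o*s) + s) = 18 - 3*(-33*s + o*s) = 18 + (99*s - 3*o*s) = 18 + 99*s - 3*o*s)
Z - R(√(0 + 5), 18) = 4791 - (18 + 99*18 - 3*√(0 + 5)*18) = 4791 - (18 + 1782 - 3*√5*18) = 4791 - (18 + 1782 - 54*√5) = 4791 - (1800 - 54*√5) = 4791 + (-1800 + 54*√5) = 2991 + 54*√5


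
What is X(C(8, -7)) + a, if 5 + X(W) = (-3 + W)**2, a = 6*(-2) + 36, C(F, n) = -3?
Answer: 55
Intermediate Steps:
a = 24 (a = -12 + 36 = 24)
X(W) = -5 + (-3 + W)**2
X(C(8, -7)) + a = (-5 + (-3 - 3)**2) + 24 = (-5 + (-6)**2) + 24 = (-5 + 36) + 24 = 31 + 24 = 55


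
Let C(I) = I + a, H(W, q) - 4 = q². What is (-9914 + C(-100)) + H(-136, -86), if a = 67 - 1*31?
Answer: -2578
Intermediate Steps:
a = 36 (a = 67 - 31 = 36)
H(W, q) = 4 + q²
C(I) = 36 + I (C(I) = I + 36 = 36 + I)
(-9914 + C(-100)) + H(-136, -86) = (-9914 + (36 - 100)) + (4 + (-86)²) = (-9914 - 64) + (4 + 7396) = -9978 + 7400 = -2578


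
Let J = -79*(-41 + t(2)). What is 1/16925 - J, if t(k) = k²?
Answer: -49471774/16925 ≈ -2923.0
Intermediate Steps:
J = 2923 (J = -79*(-41 + 2²) = -79*(-41 + 4) = -79*(-37) = 2923)
1/16925 - J = 1/16925 - 1*2923 = 1/16925 - 2923 = -49471774/16925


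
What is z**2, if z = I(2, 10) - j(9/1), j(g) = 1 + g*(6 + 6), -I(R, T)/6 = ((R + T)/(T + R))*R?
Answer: 14641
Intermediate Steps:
I(R, T) = -6*R (I(R, T) = -6*(R + T)/(T + R)*R = -6*(R + T)/(R + T)*R = -6*R)
j(g) = 1 + 12*g (j(g) = 1 + g*12 = 1 + 12*g)
z = -121 (z = -6*2 - (1 + 12*(9/1)) = -12 - (1 + 12*(9*1)) = -12 - (1 + 12*9) = -12 - (1 + 108) = -12 - 1*109 = -12 - 109 = -121)
z**2 = (-121)**2 = 14641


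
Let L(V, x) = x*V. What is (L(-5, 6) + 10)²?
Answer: 400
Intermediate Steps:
L(V, x) = V*x
(L(-5, 6) + 10)² = (-5*6 + 10)² = (-30 + 10)² = (-20)² = 400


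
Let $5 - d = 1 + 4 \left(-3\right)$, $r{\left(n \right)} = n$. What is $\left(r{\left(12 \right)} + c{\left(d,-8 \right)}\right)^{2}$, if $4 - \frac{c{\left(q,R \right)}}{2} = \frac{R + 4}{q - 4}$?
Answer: $\frac{3844}{9} \approx 427.11$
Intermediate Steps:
$d = 16$ ($d = 5 - \left(1 + 4 \left(-3\right)\right) = 5 - \left(1 - 12\right) = 5 - -11 = 5 + 11 = 16$)
$c{\left(q,R \right)} = 8 - \frac{2 \left(4 + R\right)}{-4 + q}$ ($c{\left(q,R \right)} = 8 - 2 \frac{R + 4}{q - 4} = 8 - 2 \frac{4 + R}{-4 + q} = 8 - \frac{2 \left(4 + R\right)}{-4 + q}$)
$\left(r{\left(12 \right)} + c{\left(d,-8 \right)}\right)^{2} = \left(12 + \frac{2 \left(-20 - -8 + 4 \cdot 16\right)}{-4 + 16}\right)^{2} = \left(12 + \frac{2 \left(-20 + 8 + 64\right)}{12}\right)^{2} = \left(12 + 2 \cdot \frac{1}{12} \cdot 52\right)^{2} = \left(12 + \frac{26}{3}\right)^{2} = \left(\frac{62}{3}\right)^{2} = \frac{3844}{9}$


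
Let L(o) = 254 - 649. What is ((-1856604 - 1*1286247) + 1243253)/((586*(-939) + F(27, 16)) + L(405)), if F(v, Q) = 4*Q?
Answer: 1899598/550585 ≈ 3.4501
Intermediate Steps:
L(o) = -395
((-1856604 - 1*1286247) + 1243253)/((586*(-939) + F(27, 16)) + L(405)) = ((-1856604 - 1*1286247) + 1243253)/((586*(-939) + 4*16) - 395) = ((-1856604 - 1286247) + 1243253)/((-550254 + 64) - 395) = (-3142851 + 1243253)/(-550190 - 395) = -1899598/(-550585) = -1899598*(-1/550585) = 1899598/550585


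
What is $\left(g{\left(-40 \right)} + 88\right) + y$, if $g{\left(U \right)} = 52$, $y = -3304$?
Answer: $-3164$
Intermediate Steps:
$\left(g{\left(-40 \right)} + 88\right) + y = \left(52 + 88\right) - 3304 = 140 - 3304 = -3164$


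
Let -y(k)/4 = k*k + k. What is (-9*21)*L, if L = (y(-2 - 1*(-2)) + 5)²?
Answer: -4725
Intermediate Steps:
y(k) = -4*k - 4*k² (y(k) = -4*(k*k + k) = -4*(k² + k) = -4*(k + k²) = -4*k - 4*k²)
L = 25 (L = (-4*(-2 - 1*(-2))*(1 + (-2 - 1*(-2))) + 5)² = (-4*(-2 + 2)*(1 + (-2 + 2)) + 5)² = (-4*0*(1 + 0) + 5)² = (-4*0*1 + 5)² = (0 + 5)² = 5² = 25)
(-9*21)*L = -9*21*25 = -189*25 = -4725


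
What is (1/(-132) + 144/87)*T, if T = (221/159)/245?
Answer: 3757/401940 ≈ 0.0093472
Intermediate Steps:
T = 221/38955 (T = (221*(1/159))*(1/245) = (221/159)*(1/245) = 221/38955 ≈ 0.0056732)
(1/(-132) + 144/87)*T = (1/(-132) + 144/87)*(221/38955) = (1*(-1/132) + 144*(1/87))*(221/38955) = (-1/132 + 48/29)*(221/38955) = (6307/3828)*(221/38955) = 3757/401940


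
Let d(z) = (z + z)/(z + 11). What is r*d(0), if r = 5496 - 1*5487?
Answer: 0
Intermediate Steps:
d(z) = 2*z/(11 + z) (d(z) = (2*z)/(11 + z) = 2*z/(11 + z))
r = 9 (r = 5496 - 5487 = 9)
r*d(0) = 9*(2*0/(11 + 0)) = 9*(2*0/11) = 9*(2*0*(1/11)) = 9*0 = 0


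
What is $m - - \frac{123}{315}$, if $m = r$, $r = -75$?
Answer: $- \frac{7834}{105} \approx -74.609$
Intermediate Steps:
$m = -75$
$m - - \frac{123}{315} = -75 - - \frac{123}{315} = -75 - \left(-123\right) \frac{1}{315} = -75 - - \frac{41}{105} = -75 + \frac{41}{105} = - \frac{7834}{105}$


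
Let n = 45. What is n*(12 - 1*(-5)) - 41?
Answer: 724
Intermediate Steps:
n*(12 - 1*(-5)) - 41 = 45*(12 - 1*(-5)) - 41 = 45*(12 + 5) - 41 = 45*17 - 41 = 765 - 41 = 724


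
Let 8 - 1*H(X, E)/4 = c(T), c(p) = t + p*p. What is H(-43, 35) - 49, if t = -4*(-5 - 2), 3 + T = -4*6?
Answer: -3045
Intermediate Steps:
T = -27 (T = -3 - 4*6 = -3 - 24 = -27)
t = 28 (t = -4*(-7) = 28)
c(p) = 28 + p² (c(p) = 28 + p*p = 28 + p²)
H(X, E) = -2996 (H(X, E) = 32 - 4*(28 + (-27)²) = 32 - 4*(28 + 729) = 32 - 4*757 = 32 - 3028 = -2996)
H(-43, 35) - 49 = -2996 - 49 = -3045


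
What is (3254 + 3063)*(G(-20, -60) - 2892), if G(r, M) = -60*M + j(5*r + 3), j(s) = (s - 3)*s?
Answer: 65747336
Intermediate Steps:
j(s) = s*(-3 + s) (j(s) = (-3 + s)*s = s*(-3 + s))
G(r, M) = -60*M + 5*r*(3 + 5*r) (G(r, M) = -60*M + (5*r + 3)*(-3 + (5*r + 3)) = -60*M + (3 + 5*r)*(-3 + (3 + 5*r)) = -60*M + (3 + 5*r)*(5*r) = -60*M + 5*r*(3 + 5*r))
(3254 + 3063)*(G(-20, -60) - 2892) = (3254 + 3063)*((-60*(-60) + 5*(-20)*(3 + 5*(-20))) - 2892) = 6317*((3600 + 5*(-20)*(3 - 100)) - 2892) = 6317*((3600 + 5*(-20)*(-97)) - 2892) = 6317*((3600 + 9700) - 2892) = 6317*(13300 - 2892) = 6317*10408 = 65747336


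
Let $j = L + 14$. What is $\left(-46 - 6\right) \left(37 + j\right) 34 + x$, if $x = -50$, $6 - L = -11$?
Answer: $-120274$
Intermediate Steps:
$L = 17$ ($L = 6 - -11 = 6 + 11 = 17$)
$j = 31$ ($j = 17 + 14 = 31$)
$\left(-46 - 6\right) \left(37 + j\right) 34 + x = \left(-46 - 6\right) \left(37 + 31\right) 34 - 50 = \left(-52\right) 68 \cdot 34 - 50 = \left(-3536\right) 34 - 50 = -120224 - 50 = -120274$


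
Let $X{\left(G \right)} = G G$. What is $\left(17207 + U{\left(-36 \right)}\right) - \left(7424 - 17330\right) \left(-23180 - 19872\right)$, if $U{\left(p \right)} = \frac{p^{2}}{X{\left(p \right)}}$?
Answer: $-426455904$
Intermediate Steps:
$X{\left(G \right)} = G^{2}$
$U{\left(p \right)} = 1$ ($U{\left(p \right)} = \frac{p^{2}}{p^{2}} = 1$)
$\left(17207 + U{\left(-36 \right)}\right) - \left(7424 - 17330\right) \left(-23180 - 19872\right) = \left(17207 + 1\right) - \left(7424 - 17330\right) \left(-23180 - 19872\right) = 17208 - \left(-9906\right) \left(-43052\right) = 17208 - 426473112 = -426455904$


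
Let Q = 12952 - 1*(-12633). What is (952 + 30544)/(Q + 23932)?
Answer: 31496/49517 ≈ 0.63606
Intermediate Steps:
Q = 25585 (Q = 12952 + 12633 = 25585)
(952 + 30544)/(Q + 23932) = (952 + 30544)/(25585 + 23932) = 31496/49517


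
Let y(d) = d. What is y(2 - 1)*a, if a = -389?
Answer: -389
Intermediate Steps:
y(2 - 1)*a = (2 - 1)*(-389) = 1*(-389) = -389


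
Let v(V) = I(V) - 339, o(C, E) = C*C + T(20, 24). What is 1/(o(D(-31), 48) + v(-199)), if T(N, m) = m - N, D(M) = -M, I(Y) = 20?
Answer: 1/646 ≈ 0.0015480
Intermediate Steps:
o(C, E) = 4 + C² (o(C, E) = C*C + (24 - 1*20) = C² + (24 - 20) = C² + 4 = 4 + C²)
v(V) = -319 (v(V) = 20 - 339 = -319)
1/(o(D(-31), 48) + v(-199)) = 1/((4 + (-1*(-31))²) - 319) = 1/((4 + 31²) - 319) = 1/((4 + 961) - 319) = 1/(965 - 319) = 1/646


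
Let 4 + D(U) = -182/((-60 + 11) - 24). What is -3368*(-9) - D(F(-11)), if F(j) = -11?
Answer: 2212886/73 ≈ 30314.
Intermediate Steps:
D(U) = -110/73 (D(U) = -4 - 182/((-60 + 11) - 24) = -4 - 182/(-49 - 24) = -4 - 182/(-73) = -4 - 182*(-1/73) = -4 + 182/73 = -110/73)
-3368*(-9) - D(F(-11)) = -3368*(-9) - 1*(-110/73) = 30312 + 110/73 = 2212886/73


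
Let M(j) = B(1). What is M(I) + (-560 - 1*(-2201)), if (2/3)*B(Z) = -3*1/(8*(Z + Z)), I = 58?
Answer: 52503/32 ≈ 1640.7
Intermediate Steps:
B(Z) = -9/(32*Z) (B(Z) = 3*(-3*1/(8*(Z + Z)))/2 = 3*(-3*1/(16*Z))/2 = 3*(-3/(16*Z))/2 = -9/(32*Z))
M(j) = -9/32 (M(j) = -9/32/1 = -9/32*1 = -9/32)
M(I) + (-560 - 1*(-2201)) = -9/32 + (-560 - 1*(-2201)) = -9/32 + (-560 + 2201) = -9/32 + 1641 = 52503/32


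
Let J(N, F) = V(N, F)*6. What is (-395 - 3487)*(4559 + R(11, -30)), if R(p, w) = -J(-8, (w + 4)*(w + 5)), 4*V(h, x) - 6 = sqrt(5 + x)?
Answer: -17663100 + 5823*sqrt(655) ≈ -1.7514e+7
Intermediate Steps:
V(h, x) = 3/2 + sqrt(5 + x)/4
J(N, F) = 9 + 3*sqrt(5 + F)/2 (J(N, F) = (3/2 + sqrt(5 + F)/4)*6 = 9 + 3*sqrt(5 + F)/2)
R(p, w) = -9 - 3*sqrt(5 + (4 + w)*(5 + w))/2 (R(p, w) = -(9 + 3*sqrt(5 + (w + 4)*(w + 5))/2) = -(9 + 3*sqrt(5 + (4 + w)*(5 + w))/2) = -9 - 3*sqrt(5 + (4 + w)*(5 + w))/2)
(-395 - 3487)*(4559 + R(11, -30)) = (-395 - 3487)*(4559 + (-9 - 3*sqrt(25 + (-30)**2 + 9*(-30))/2)) = -3882*(4559 + (-9 - 3*sqrt(25 + 900 - 270)/2)) = -3882*(4559 + (-9 - 3*sqrt(655)/2)) = -3882*(4550 - 3*sqrt(655)/2) = -17663100 + 5823*sqrt(655)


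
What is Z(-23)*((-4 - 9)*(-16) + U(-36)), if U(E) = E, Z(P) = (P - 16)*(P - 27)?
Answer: 335400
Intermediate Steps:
Z(P) = (-27 + P)*(-16 + P) (Z(P) = (-16 + P)*(-27 + P) = (-27 + P)*(-16 + P))
Z(-23)*((-4 - 9)*(-16) + U(-36)) = (432 + (-23)**2 - 43*(-23))*((-4 - 9)*(-16) - 36) = (432 + 529 + 989)*(-13*(-16) - 36) = 1950*(208 - 36) = 1950*172 = 335400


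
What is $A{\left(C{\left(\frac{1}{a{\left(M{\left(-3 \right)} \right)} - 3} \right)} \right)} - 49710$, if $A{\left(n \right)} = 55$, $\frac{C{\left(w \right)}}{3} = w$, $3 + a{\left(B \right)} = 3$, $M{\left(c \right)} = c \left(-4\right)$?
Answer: $-49655$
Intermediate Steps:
$M{\left(c \right)} = - 4 c$
$a{\left(B \right)} = 0$ ($a{\left(B \right)} = -3 + 3 = 0$)
$C{\left(w \right)} = 3 w$
$A{\left(C{\left(\frac{1}{a{\left(M{\left(-3 \right)} \right)} - 3} \right)} \right)} - 49710 = 55 - 49710 = -49655$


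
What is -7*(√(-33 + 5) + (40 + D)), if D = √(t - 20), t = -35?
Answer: -280 - 14*I*√7 - 7*I*√55 ≈ -280.0 - 88.954*I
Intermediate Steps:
D = I*√55 (D = √(-35 - 20) = √(-55) = I*√55 ≈ 7.4162*I)
-7*(√(-33 + 5) + (40 + D)) = -7*(√(-33 + 5) + (40 + I*√55)) = -7*(√(-28) + (40 + I*√55)) = -7*(2*I*√7 + (40 + I*√55)) = -7*(40 + I*√55 + 2*I*√7) = -280 - 14*I*√7 - 7*I*√55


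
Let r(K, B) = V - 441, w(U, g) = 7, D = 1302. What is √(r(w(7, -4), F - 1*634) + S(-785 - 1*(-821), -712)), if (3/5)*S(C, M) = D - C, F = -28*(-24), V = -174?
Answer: √1495 ≈ 38.665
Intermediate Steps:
F = 672
r(K, B) = -615 (r(K, B) = -174 - 441 = -615)
S(C, M) = 2170 - 5*C/3 (S(C, M) = 5*(1302 - C)/3 = 2170 - 5*C/3)
√(r(w(7, -4), F - 1*634) + S(-785 - 1*(-821), -712)) = √(-615 + (2170 - 5*(-785 - 1*(-821))/3)) = √(-615 + (2170 - 5*(-785 + 821)/3)) = √(-615 + (2170 - 5/3*36)) = √(-615 + (2170 - 60)) = √(-615 + 2110) = √1495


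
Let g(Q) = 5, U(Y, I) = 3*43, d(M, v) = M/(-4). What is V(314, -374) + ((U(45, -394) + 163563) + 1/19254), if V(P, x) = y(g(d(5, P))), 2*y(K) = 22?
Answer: 3151937563/19254 ≈ 1.6370e+5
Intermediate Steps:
d(M, v) = -M/4 (d(M, v) = M*(-¼) = -M/4)
U(Y, I) = 129
y(K) = 11 (y(K) = (½)*22 = 11)
V(P, x) = 11
V(314, -374) + ((U(45, -394) + 163563) + 1/19254) = 11 + ((129 + 163563) + 1/19254) = 11 + (163692 + 1/19254) = 11 + 3151725769/19254 = 3151937563/19254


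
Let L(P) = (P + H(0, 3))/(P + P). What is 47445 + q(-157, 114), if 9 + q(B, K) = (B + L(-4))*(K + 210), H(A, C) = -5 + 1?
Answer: -3108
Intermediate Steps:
H(A, C) = -4
L(P) = (-4 + P)/(2*P) (L(P) = (P - 4)/(P + P) = (-4 + P)/((2*P)) = (-4 + P)*(1/(2*P)) = (-4 + P)/(2*P))
q(B, K) = -9 + (1 + B)*(210 + K) (q(B, K) = -9 + (B + (1/2)*(-4 - 4)/(-4))*(K + 210) = -9 + (B + (1/2)*(-1/4)*(-8))*(210 + K) = -9 + (B + 1)*(210 + K) = -9 + (1 + B)*(210 + K))
47445 + q(-157, 114) = 47445 + (201 + 114 + 210*(-157) - 157*114) = 47445 + (201 + 114 - 32970 - 17898) = 47445 - 50553 = -3108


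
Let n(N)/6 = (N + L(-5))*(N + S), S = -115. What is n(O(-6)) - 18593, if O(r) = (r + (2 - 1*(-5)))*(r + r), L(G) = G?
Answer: -5639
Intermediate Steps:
O(r) = 2*r*(7 + r) (O(r) = (r + (2 + 5))*(2*r) = (r + 7)*(2*r) = (7 + r)*(2*r) = 2*r*(7 + r))
n(N) = 6*(-115 + N)*(-5 + N) (n(N) = 6*((N - 5)*(N - 115)) = 6*((-5 + N)*(-115 + N)) = 6*((-115 + N)*(-5 + N)) = 6*(-115 + N)*(-5 + N))
n(O(-6)) - 18593 = (3450 - 1440*(-6)*(7 - 6) + 6*(2*(-6)*(7 - 6))²) - 18593 = (3450 - 1440*(-6) + 6*(2*(-6)*1)²) - 18593 = (3450 - 720*(-12) + 6*(-12)²) - 18593 = (3450 + 8640 + 6*144) - 18593 = (3450 + 8640 + 864) - 18593 = 12954 - 18593 = -5639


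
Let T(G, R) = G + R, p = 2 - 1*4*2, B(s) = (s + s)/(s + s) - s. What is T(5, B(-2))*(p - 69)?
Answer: -600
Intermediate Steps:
B(s) = 1 - s (B(s) = (2*s)/((2*s)) - s = (2*s)*(1/(2*s)) - s = 1 - s)
p = -6 (p = 2 - 4*2 = 2 - 8 = -6)
T(5, B(-2))*(p - 69) = (5 + (1 - 1*(-2)))*(-6 - 69) = (5 + (1 + 2))*(-75) = (5 + 3)*(-75) = 8*(-75) = -600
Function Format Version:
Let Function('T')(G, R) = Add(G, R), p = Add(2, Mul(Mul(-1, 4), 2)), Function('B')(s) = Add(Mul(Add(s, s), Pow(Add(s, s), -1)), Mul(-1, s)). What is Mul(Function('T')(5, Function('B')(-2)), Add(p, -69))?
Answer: -600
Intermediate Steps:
Function('B')(s) = Add(1, Mul(-1, s)) (Function('B')(s) = Add(Mul(Mul(2, s), Pow(Mul(2, s), -1)), Mul(-1, s)) = Add(Mul(Mul(2, s), Mul(Rational(1, 2), Pow(s, -1))), Mul(-1, s)) = Add(1, Mul(-1, s)))
p = -6 (p = Add(2, Mul(-4, 2)) = Add(2, -8) = -6)
Mul(Function('T')(5, Function('B')(-2)), Add(p, -69)) = Mul(Add(5, Add(1, Mul(-1, -2))), Add(-6, -69)) = Mul(Add(5, Add(1, 2)), -75) = Mul(Add(5, 3), -75) = Mul(8, -75) = -600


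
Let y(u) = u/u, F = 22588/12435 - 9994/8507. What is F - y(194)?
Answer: -37903819/105784545 ≈ -0.35831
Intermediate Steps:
F = 67880726/105784545 (F = 22588*(1/12435) - 9994*1/8507 = 22588/12435 - 9994/8507 = 67880726/105784545 ≈ 0.64169)
y(u) = 1
F - y(194) = 67880726/105784545 - 1*1 = 67880726/105784545 - 1 = -37903819/105784545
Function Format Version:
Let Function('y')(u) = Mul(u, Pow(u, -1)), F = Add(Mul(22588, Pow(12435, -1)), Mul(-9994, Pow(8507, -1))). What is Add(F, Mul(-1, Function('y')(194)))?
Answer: Rational(-37903819, 105784545) ≈ -0.35831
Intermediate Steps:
F = Rational(67880726, 105784545) (F = Add(Mul(22588, Rational(1, 12435)), Mul(-9994, Rational(1, 8507))) = Add(Rational(22588, 12435), Rational(-9994, 8507)) = Rational(67880726, 105784545) ≈ 0.64169)
Function('y')(u) = 1
Add(F, Mul(-1, Function('y')(194))) = Add(Rational(67880726, 105784545), Mul(-1, 1)) = Add(Rational(67880726, 105784545), -1) = Rational(-37903819, 105784545)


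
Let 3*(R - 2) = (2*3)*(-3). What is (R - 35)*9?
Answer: -351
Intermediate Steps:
R = -4 (R = 2 + ((2*3)*(-3))/3 = 2 + (6*(-3))/3 = 2 + (⅓)*(-18) = 2 - 6 = -4)
(R - 35)*9 = (-4 - 35)*9 = -39*9 = -351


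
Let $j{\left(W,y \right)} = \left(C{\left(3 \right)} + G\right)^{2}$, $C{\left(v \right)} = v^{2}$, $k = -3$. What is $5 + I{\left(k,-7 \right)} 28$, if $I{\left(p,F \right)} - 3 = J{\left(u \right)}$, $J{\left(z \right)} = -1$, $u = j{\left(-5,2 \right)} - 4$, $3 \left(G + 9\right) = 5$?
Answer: $61$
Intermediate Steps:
$G = - \frac{22}{3}$ ($G = -9 + \frac{1}{3} \cdot 5 = -9 + \frac{5}{3} = - \frac{22}{3} \approx -7.3333$)
$j{\left(W,y \right)} = \frac{25}{9}$ ($j{\left(W,y \right)} = \left(3^{2} - \frac{22}{3}\right)^{2} = \left(9 - \frac{22}{3}\right)^{2} = \left(\frac{5}{3}\right)^{2} = \frac{25}{9}$)
$u = - \frac{11}{9}$ ($u = \frac{25}{9} - 4 = - \frac{11}{9} \approx -1.2222$)
$I{\left(p,F \right)} = 2$ ($I{\left(p,F \right)} = 3 - 1 = 2$)
$5 + I{\left(k,-7 \right)} 28 = 5 + 2 \cdot 28 = 5 + 56 = 61$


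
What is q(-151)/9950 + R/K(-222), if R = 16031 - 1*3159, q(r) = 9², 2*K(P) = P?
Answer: -128067409/1104450 ≈ -115.96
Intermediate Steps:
K(P) = P/2
q(r) = 81
R = 12872 (R = 16031 - 3159 = 12872)
q(-151)/9950 + R/K(-222) = 81/9950 + 12872/(((½)*(-222))) = 81*(1/9950) + 12872/(-111) = 81/9950 + 12872*(-1/111) = 81/9950 - 12872/111 = -128067409/1104450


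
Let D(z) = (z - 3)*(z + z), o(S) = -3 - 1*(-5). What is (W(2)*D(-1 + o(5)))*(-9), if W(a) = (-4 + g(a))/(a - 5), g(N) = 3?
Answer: 12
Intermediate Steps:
o(S) = 2 (o(S) = -3 + 5 = 2)
D(z) = 2*z*(-3 + z) (D(z) = (-3 + z)*(2*z) = 2*z*(-3 + z))
W(a) = -1/(-5 + a) (W(a) = (-4 + 3)/(a - 5) = -1/(-5 + a))
(W(2)*D(-1 + o(5)))*(-9) = ((-1/(-5 + 2))*(2*(-1 + 2)*(-3 + (-1 + 2))))*(-9) = ((-1/(-3))*(2*1*(-3 + 1)))*(-9) = ((-1*(-1/3))*(2*1*(-2)))*(-9) = ((1/3)*(-4))*(-9) = -4/3*(-9) = 12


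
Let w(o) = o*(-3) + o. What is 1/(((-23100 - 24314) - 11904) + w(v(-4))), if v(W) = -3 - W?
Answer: -1/59320 ≈ -1.6858e-5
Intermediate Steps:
w(o) = -2*o (w(o) = -3*o + o = -2*o)
1/(((-23100 - 24314) - 11904) + w(v(-4))) = 1/(((-23100 - 24314) - 11904) - 2*(-3 - 1*(-4))) = 1/((-47414 - 11904) - 2*(-3 + 4)) = 1/(-59318 - 2*1) = 1/(-59318 - 2) = 1/(-59320) = -1/59320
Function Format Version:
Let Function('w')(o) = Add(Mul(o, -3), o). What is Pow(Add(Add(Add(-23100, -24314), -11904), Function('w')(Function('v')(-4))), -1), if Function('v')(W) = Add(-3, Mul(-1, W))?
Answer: Rational(-1, 59320) ≈ -1.6858e-5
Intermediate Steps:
Function('w')(o) = Mul(-2, o) (Function('w')(o) = Add(Mul(-3, o), o) = Mul(-2, o))
Pow(Add(Add(Add(-23100, -24314), -11904), Function('w')(Function('v')(-4))), -1) = Pow(Add(Add(Add(-23100, -24314), -11904), Mul(-2, Add(-3, Mul(-1, -4)))), -1) = Pow(Add(Add(-47414, -11904), Mul(-2, Add(-3, 4))), -1) = Pow(Add(-59318, Mul(-2, 1)), -1) = Pow(Add(-59318, -2), -1) = Pow(-59320, -1) = Rational(-1, 59320)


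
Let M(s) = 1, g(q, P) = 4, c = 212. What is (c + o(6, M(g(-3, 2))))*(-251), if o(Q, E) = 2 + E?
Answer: -53965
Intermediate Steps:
(c + o(6, M(g(-3, 2))))*(-251) = (212 + (2 + 1))*(-251) = (212 + 3)*(-251) = 215*(-251) = -53965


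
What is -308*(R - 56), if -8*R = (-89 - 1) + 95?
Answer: 34881/2 ≈ 17441.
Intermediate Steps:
R = -5/8 (R = -((-89 - 1) + 95)/8 = -(-90 + 95)/8 = -⅛*5 = -5/8 ≈ -0.62500)
-308*(R - 56) = -308*(-5/8 - 56) = -308*(-453/8) = 34881/2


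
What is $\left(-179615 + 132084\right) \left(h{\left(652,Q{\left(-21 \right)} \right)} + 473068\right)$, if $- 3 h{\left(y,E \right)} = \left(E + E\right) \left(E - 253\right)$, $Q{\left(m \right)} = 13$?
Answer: $-22584259588$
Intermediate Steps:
$h{\left(y,E \right)} = - \frac{2 E \left(-253 + E\right)}{3}$ ($h{\left(y,E \right)} = - \frac{\left(E + E\right) \left(E - 253\right)}{3} = - \frac{2 E \left(-253 + E\right)}{3}$)
$\left(-179615 + 132084\right) \left(h{\left(652,Q{\left(-21 \right)} \right)} + 473068\right) = \left(-179615 + 132084\right) \left(\frac{2}{3} \cdot 13 \left(253 - 13\right) + 473068\right) = - 47531 \left(\frac{2}{3} \cdot 13 \left(253 - 13\right) + 473068\right) = - 47531 \left(\frac{2}{3} \cdot 13 \cdot 240 + 473068\right) = - 47531 \left(2080 + 473068\right) = \left(-47531\right) 475148 = -22584259588$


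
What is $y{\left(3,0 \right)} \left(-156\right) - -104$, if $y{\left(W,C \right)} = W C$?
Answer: $104$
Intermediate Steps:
$y{\left(W,C \right)} = C W$
$y{\left(3,0 \right)} \left(-156\right) - -104 = 0 \cdot 3 \left(-156\right) - -104 = 0 \left(-156\right) + 104 = 0 + 104 = 104$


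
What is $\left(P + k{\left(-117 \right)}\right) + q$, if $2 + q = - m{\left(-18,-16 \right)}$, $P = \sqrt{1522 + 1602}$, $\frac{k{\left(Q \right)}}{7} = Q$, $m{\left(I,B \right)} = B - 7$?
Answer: $-798 + 2 \sqrt{781} \approx -742.11$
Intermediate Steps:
$m{\left(I,B \right)} = -7 + B$ ($m{\left(I,B \right)} = B - 7 = -7 + B$)
$k{\left(Q \right)} = 7 Q$
$P = 2 \sqrt{781}$ ($P = \sqrt{3124} = 2 \sqrt{781} \approx 55.893$)
$q = 21$ ($q = -2 - \left(-7 - 16\right) = -2 - -23 = -2 + 23 = 21$)
$\left(P + k{\left(-117 \right)}\right) + q = \left(2 \sqrt{781} + 7 \left(-117\right)\right) + 21 = \left(2 \sqrt{781} - 819\right) + 21 = \left(-819 + 2 \sqrt{781}\right) + 21 = -798 + 2 \sqrt{781}$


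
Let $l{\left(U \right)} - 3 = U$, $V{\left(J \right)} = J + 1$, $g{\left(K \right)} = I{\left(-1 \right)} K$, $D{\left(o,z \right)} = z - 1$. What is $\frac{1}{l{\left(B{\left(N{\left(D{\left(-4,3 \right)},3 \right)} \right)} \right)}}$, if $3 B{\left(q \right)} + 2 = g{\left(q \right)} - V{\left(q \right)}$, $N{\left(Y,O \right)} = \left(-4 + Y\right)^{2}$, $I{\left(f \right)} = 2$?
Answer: $\frac{3}{10} \approx 0.3$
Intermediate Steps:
$D{\left(o,z \right)} = -1 + z$ ($D{\left(o,z \right)} = z - 1 = -1 + z$)
$g{\left(K \right)} = 2 K$
$V{\left(J \right)} = 1 + J$
$B{\left(q \right)} = -1 + \frac{q}{3}$ ($B{\left(q \right)} = - \frac{2}{3} + \frac{2 q - \left(1 + q\right)}{3} = - \frac{2}{3} + \frac{-1 + q}{3} = - \frac{2}{3} + \left(- \frac{1}{3} + \frac{q}{3}\right) = -1 + \frac{q}{3}$)
$l{\left(U \right)} = 3 + U$
$\frac{1}{l{\left(B{\left(N{\left(D{\left(-4,3 \right)},3 \right)} \right)} \right)}} = \frac{1}{3 - \left(1 - \frac{\left(-4 + \left(-1 + 3\right)\right)^{2}}{3}\right)} = \frac{1}{3 - \left(1 - \frac{\left(-4 + 2\right)^{2}}{3}\right)} = \frac{1}{3 - \left(1 - \frac{\left(-2\right)^{2}}{3}\right)} = \frac{1}{3 + \left(-1 + \frac{1}{3} \cdot 4\right)} = \frac{1}{3 + \left(-1 + \frac{4}{3}\right)} = \frac{1}{3 + \frac{1}{3}} = \frac{1}{\frac{10}{3}} = \frac{3}{10}$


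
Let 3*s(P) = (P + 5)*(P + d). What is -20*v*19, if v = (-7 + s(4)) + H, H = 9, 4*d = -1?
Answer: -5035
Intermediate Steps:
d = -1/4 (d = (1/4)*(-1) = -1/4 ≈ -0.25000)
s(P) = (5 + P)*(-1/4 + P)/3 (s(P) = ((P + 5)*(P - 1/4))/3 = ((5 + P)*(-1/4 + P))/3 = (5 + P)*(-1/4 + P)/3)
v = 53/4 (v = (-7 + (-5/12 + (1/3)*4**2 + (19/12)*4)) + 9 = (-7 + (-5/12 + (1/3)*16 + 19/3)) + 9 = (-7 + (-5/12 + 16/3 + 19/3)) + 9 = (-7 + 45/4) + 9 = 17/4 + 9 = 53/4 ≈ 13.250)
-20*v*19 = -20*53/4*19 = -265*19 = -5035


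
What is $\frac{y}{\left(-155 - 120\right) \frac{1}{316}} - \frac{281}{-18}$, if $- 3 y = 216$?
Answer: $\frac{486811}{4950} \approx 98.346$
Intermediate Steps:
$y = -72$ ($y = \left(- \frac{1}{3}\right) 216 = -72$)
$\frac{y}{\left(-155 - 120\right) \frac{1}{316}} - \frac{281}{-18} = - \frac{72}{\left(-155 - 120\right) \frac{1}{316}} - \frac{281}{-18} = - \frac{72}{\left(-275\right) \frac{1}{316}} - - \frac{281}{18} = - \frac{72}{- \frac{275}{316}} + \frac{281}{18} = \left(-72\right) \left(- \frac{316}{275}\right) + \frac{281}{18} = \frac{22752}{275} + \frac{281}{18} = \frac{486811}{4950}$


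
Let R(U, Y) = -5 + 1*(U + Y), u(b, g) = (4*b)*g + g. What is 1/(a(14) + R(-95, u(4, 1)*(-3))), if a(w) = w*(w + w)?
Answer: 1/241 ≈ 0.0041494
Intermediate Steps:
u(b, g) = g + 4*b*g (u(b, g) = 4*b*g + g = g + 4*b*g)
a(w) = 2*w² (a(w) = w*(2*w) = 2*w²)
R(U, Y) = -5 + U + Y (R(U, Y) = -5 + (U + Y) = -5 + U + Y)
1/(a(14) + R(-95, u(4, 1)*(-3))) = 1/(2*14² + (-5 - 95 + (1*(1 + 4*4))*(-3))) = 1/(2*196 + (-5 - 95 + (1*(1 + 16))*(-3))) = 1/(392 + (-5 - 95 + (1*17)*(-3))) = 1/(392 + (-5 - 95 + 17*(-3))) = 1/(392 + (-5 - 95 - 51)) = 1/(392 - 151) = 1/241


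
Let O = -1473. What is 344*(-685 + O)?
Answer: -742352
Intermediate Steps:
344*(-685 + O) = 344*(-685 - 1473) = 344*(-2158) = -742352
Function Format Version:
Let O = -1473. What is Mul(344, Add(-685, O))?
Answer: -742352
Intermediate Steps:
Mul(344, Add(-685, O)) = Mul(344, Add(-685, -1473)) = Mul(344, -2158) = -742352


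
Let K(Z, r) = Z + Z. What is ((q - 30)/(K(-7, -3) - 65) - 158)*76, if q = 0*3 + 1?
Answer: -946428/79 ≈ -11980.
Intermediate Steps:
K(Z, r) = 2*Z
q = 1 (q = 0 + 1 = 1)
((q - 30)/(K(-7, -3) - 65) - 158)*76 = ((1 - 30)/(2*(-7) - 65) - 158)*76 = (-29/(-14 - 65) - 158)*76 = (-29/(-79) - 158)*76 = (-29*(-1/79) - 158)*76 = (29/79 - 158)*76 = -12453/79*76 = -946428/79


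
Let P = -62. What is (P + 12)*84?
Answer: -4200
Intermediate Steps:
(P + 12)*84 = (-62 + 12)*84 = -50*84 = -4200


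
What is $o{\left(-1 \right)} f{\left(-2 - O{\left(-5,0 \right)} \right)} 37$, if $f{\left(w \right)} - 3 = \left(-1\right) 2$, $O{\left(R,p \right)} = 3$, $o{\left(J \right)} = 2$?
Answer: $74$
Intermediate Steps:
$f{\left(w \right)} = 1$ ($f{\left(w \right)} = 3 - 2 = 1$)
$o{\left(-1 \right)} f{\left(-2 - O{\left(-5,0 \right)} \right)} 37 = 2 \cdot 1 \cdot 37 = 2 \cdot 37 = 74$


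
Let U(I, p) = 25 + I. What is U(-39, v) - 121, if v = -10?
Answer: -135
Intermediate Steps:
U(-39, v) - 121 = (25 - 39) - 121 = -14 - 121 = -135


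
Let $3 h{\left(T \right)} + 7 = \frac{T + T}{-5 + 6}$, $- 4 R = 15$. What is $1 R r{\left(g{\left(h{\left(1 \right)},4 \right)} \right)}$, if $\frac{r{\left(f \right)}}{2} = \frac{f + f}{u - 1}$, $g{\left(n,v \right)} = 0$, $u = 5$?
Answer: $0$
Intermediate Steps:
$R = - \frac{15}{4}$ ($R = \left(- \frac{1}{4}\right) 15 = - \frac{15}{4} \approx -3.75$)
$h{\left(T \right)} = - \frac{7}{3} + \frac{2 T}{3}$ ($h{\left(T \right)} = - \frac{7}{3} + \frac{\left(T + T\right) \frac{1}{-5 + 6}}{3} = - \frac{7}{3} + \frac{2 T 1^{-1}}{3} = - \frac{7}{3} + \frac{2 T 1}{3} = - \frac{7}{3} + \frac{2 T}{3}$)
$r{\left(f \right)} = f$ ($r{\left(f \right)} = 2 \frac{f + f}{5 - 1} = 2 \frac{2 f}{4} = 2 \cdot 2 f \frac{1}{4} = 2 \frac{f}{2} = f$)
$1 R r{\left(g{\left(h{\left(1 \right)},4 \right)} \right)} = 1 \left(- \frac{15}{4}\right) 0 = \left(- \frac{15}{4}\right) 0 = 0$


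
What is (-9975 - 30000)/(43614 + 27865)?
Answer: -39975/71479 ≈ -0.55926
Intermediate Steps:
(-9975 - 30000)/(43614 + 27865) = -39975/71479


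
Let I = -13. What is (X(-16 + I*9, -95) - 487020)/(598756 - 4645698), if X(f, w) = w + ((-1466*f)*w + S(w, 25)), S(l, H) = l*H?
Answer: 9506200/2023471 ≈ 4.6980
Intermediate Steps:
S(l, H) = H*l
X(f, w) = 26*w - 1466*f*w (X(f, w) = w + ((-1466*f)*w + 25*w) = w + (-1466*f*w + 25*w) = w + (25*w - 1466*f*w) = 26*w - 1466*f*w)
(X(-16 + I*9, -95) - 487020)/(598756 - 4645698) = (2*(-95)*(13 - 733*(-16 - 13*9)) - 487020)/(598756 - 4645698) = (2*(-95)*(13 - 733*(-16 - 117)) - 487020)/(-4046942) = (2*(-95)*(13 - 733*(-133)) - 487020)*(-1/4046942) = (2*(-95)*(13 + 97489) - 487020)*(-1/4046942) = (2*(-95)*97502 - 487020)*(-1/4046942) = (-18525380 - 487020)*(-1/4046942) = -19012400*(-1/4046942) = 9506200/2023471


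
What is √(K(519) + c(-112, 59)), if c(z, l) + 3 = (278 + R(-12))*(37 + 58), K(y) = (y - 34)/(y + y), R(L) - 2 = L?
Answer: √27428995338/1038 ≈ 159.55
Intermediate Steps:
R(L) = 2 + L
K(y) = (-34 + y)/(2*y) (K(y) = (-34 + y)/((2*y)) = (-34 + y)*(1/(2*y)) = (-34 + y)/(2*y))
c(z, l) = 25457 (c(z, l) = -3 + (278 + (2 - 12))*(37 + 58) = -3 + (278 - 10)*95 = -3 + 268*95 = -3 + 25460 = 25457)
√(K(519) + c(-112, 59)) = √((½)*(-34 + 519)/519 + 25457) = √((½)*(1/519)*485 + 25457) = √(485/1038 + 25457) = √(26424851/1038) = √27428995338/1038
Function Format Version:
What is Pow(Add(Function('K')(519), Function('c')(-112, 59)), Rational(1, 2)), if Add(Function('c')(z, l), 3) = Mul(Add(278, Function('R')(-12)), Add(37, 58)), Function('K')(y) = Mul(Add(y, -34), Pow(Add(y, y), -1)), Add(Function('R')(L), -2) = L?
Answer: Mul(Rational(1, 1038), Pow(27428995338, Rational(1, 2))) ≈ 159.55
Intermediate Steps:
Function('R')(L) = Add(2, L)
Function('K')(y) = Mul(Rational(1, 2), Pow(y, -1), Add(-34, y)) (Function('K')(y) = Mul(Add(-34, y), Pow(Mul(2, y), -1)) = Mul(Add(-34, y), Mul(Rational(1, 2), Pow(y, -1))) = Mul(Rational(1, 2), Pow(y, -1), Add(-34, y)))
Function('c')(z, l) = 25457 (Function('c')(z, l) = Add(-3, Mul(Add(278, Add(2, -12)), Add(37, 58))) = Add(-3, Mul(Add(278, -10), 95)) = Add(-3, Mul(268, 95)) = Add(-3, 25460) = 25457)
Pow(Add(Function('K')(519), Function('c')(-112, 59)), Rational(1, 2)) = Pow(Add(Mul(Rational(1, 2), Pow(519, -1), Add(-34, 519)), 25457), Rational(1, 2)) = Pow(Add(Mul(Rational(1, 2), Rational(1, 519), 485), 25457), Rational(1, 2)) = Pow(Add(Rational(485, 1038), 25457), Rational(1, 2)) = Pow(Rational(26424851, 1038), Rational(1, 2)) = Mul(Rational(1, 1038), Pow(27428995338, Rational(1, 2)))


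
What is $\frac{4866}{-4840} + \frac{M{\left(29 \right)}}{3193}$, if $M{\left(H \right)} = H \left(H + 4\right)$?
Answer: $- \frac{5452629}{7727060} \approx -0.70565$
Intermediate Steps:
$M{\left(H \right)} = H \left(4 + H\right)$
$\frac{4866}{-4840} + \frac{M{\left(29 \right)}}{3193} = \frac{4866}{-4840} + \frac{29 \left(4 + 29\right)}{3193} = 4866 \left(- \frac{1}{4840}\right) + 29 \cdot 33 \cdot \frac{1}{3193} = - \frac{2433}{2420} + 957 \cdot \frac{1}{3193} = - \frac{2433}{2420} + \frac{957}{3193} = - \frac{5452629}{7727060}$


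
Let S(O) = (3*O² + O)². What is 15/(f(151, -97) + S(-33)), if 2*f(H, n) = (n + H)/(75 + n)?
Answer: 22/15339507 ≈ 1.4342e-6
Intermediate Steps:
S(O) = (O + 3*O²)²
f(H, n) = (H + n)/(2*(75 + n)) (f(H, n) = ((n + H)/(75 + n))/2 = ((H + n)/(75 + n))/2 = (H + n)/(2*(75 + n)))
15/(f(151, -97) + S(-33)) = 15/((151 - 97)/(2*(75 - 97)) + (-33)²*(1 + 3*(-33))²) = 15/((½)*54/(-22) + 1089*(1 - 99)²) = 15/((½)*(-1/22)*54 + 1089*(-98)²) = 15/(-27/22 + 1089*9604) = 15/(-27/22 + 10458756) = 15/(230092605/22) = 15*(22/230092605) = 22/15339507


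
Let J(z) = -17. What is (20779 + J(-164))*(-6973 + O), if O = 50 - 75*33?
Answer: -195121276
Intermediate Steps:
O = -2425 (O = 50 - 2475 = -2425)
(20779 + J(-164))*(-6973 + O) = (20779 - 17)*(-6973 - 2425) = 20762*(-9398) = -195121276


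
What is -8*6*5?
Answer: -240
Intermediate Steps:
-8*6*5 = -48*5 = -240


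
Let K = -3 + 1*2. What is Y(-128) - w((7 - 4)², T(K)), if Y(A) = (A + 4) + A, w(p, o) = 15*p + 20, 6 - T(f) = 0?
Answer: -407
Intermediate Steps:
K = -1 (K = -3 + 2 = -1)
T(f) = 6 (T(f) = 6 - 1*0 = 6 + 0 = 6)
w(p, o) = 20 + 15*p
Y(A) = 4 + 2*A (Y(A) = (4 + A) + A = 4 + 2*A)
Y(-128) - w((7 - 4)², T(K)) = (4 + 2*(-128)) - (20 + 15*(7 - 4)²) = (4 - 256) - (20 + 15*3²) = -252 - (20 + 15*9) = -252 - (20 + 135) = -252 - 1*155 = -252 - 155 = -407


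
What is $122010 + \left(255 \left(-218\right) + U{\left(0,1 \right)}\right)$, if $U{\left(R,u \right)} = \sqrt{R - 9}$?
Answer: $66420 + 3 i \approx 66420.0 + 3.0 i$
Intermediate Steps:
$U{\left(R,u \right)} = \sqrt{-9 + R}$
$122010 + \left(255 \left(-218\right) + U{\left(0,1 \right)}\right) = 122010 + \left(255 \left(-218\right) + \sqrt{-9 + 0}\right) = 122010 - \left(55590 - \sqrt{-9}\right) = 122010 - \left(55590 - 3 i\right) = 66420 + 3 i$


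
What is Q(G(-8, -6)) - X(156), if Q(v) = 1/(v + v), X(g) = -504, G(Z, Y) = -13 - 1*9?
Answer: 22175/44 ≈ 503.98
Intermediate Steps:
G(Z, Y) = -22 (G(Z, Y) = -13 - 9 = -22)
Q(v) = 1/(2*v)
Q(G(-8, -6)) - X(156) = (1/2)/(-22) - 1*(-504) = (1/2)*(-1/22) + 504 = -1/44 + 504 = 22175/44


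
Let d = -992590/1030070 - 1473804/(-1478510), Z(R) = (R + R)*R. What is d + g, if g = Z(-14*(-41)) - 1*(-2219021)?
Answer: 219153156221708074/76148439785 ≈ 2.8780e+6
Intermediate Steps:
Z(R) = 2*R² (Z(R) = (2*R)*R = 2*R²)
g = 2877973 (g = 2*(-14*(-41))² - 1*(-2219021) = 2*574² + 2219021 = 2*329476 + 2219021 = 658952 + 2219021 = 2877973)
d = 2528352269/76148439785 (d = -992590*1/1030070 - 1473804*(-1/1478510) = -99259/103007 + 736902/739255 = 2528352269/76148439785 ≈ 0.033203)
d + g = 2528352269/76148439785 + 2877973 = 219153156221708074/76148439785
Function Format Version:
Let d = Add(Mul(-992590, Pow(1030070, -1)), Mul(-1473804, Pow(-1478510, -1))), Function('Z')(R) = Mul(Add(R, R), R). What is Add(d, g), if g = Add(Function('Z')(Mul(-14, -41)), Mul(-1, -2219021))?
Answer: Rational(219153156221708074, 76148439785) ≈ 2.8780e+6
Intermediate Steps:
Function('Z')(R) = Mul(2, Pow(R, 2)) (Function('Z')(R) = Mul(Mul(2, R), R) = Mul(2, Pow(R, 2)))
g = 2877973 (g = Add(Mul(2, Pow(Mul(-14, -41), 2)), Mul(-1, -2219021)) = Add(Mul(2, Pow(574, 2)), 2219021) = Add(Mul(2, 329476), 2219021) = Add(658952, 2219021) = 2877973)
d = Rational(2528352269, 76148439785) (d = Add(Mul(-992590, Rational(1, 1030070)), Mul(-1473804, Rational(-1, 1478510))) = Add(Rational(-99259, 103007), Rational(736902, 739255)) = Rational(2528352269, 76148439785) ≈ 0.033203)
Add(d, g) = Add(Rational(2528352269, 76148439785), 2877973) = Rational(219153156221708074, 76148439785)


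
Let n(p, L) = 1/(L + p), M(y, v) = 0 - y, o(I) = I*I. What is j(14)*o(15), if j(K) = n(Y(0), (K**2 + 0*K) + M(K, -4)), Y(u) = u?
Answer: 225/182 ≈ 1.2363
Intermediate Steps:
o(I) = I**2
M(y, v) = -y
j(K) = 1/(K**2 - K) (j(K) = 1/(((K**2 + 0*K) - K) + 0) = 1/(((K**2 + 0) - K) + 0) = 1/((K**2 - K) + 0) = 1/(K**2 - K))
j(14)*o(15) = (1/(14*(-1 + 14)))*15**2 = ((1/14)/13)*225 = ((1/14)*(1/13))*225 = (1/182)*225 = 225/182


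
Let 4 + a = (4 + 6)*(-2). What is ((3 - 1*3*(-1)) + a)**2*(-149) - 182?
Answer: -48458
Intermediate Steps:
a = -24 (a = -4 + (4 + 6)*(-2) = -4 + 10*(-2) = -4 - 20 = -24)
((3 - 1*3*(-1)) + a)**2*(-149) - 182 = ((3 - 1*3*(-1)) - 24)**2*(-149) - 182 = ((3 - 3*(-1)) - 24)**2*(-149) - 182 = ((3 + 3) - 24)**2*(-149) - 182 = (6 - 24)**2*(-149) - 182 = (-18)**2*(-149) - 182 = 324*(-149) - 182 = -48276 - 182 = -48458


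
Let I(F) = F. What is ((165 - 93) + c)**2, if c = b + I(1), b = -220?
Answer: 21609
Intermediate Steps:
c = -219 (c = -220 + 1 = -219)
((165 - 93) + c)**2 = ((165 - 93) - 219)**2 = (72 - 219)**2 = (-147)**2 = 21609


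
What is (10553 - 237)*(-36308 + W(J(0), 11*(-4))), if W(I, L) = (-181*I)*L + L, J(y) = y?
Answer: -375007232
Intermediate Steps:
W(I, L) = L - 181*I*L (W(I, L) = -181*I*L + L = L - 181*I*L)
(10553 - 237)*(-36308 + W(J(0), 11*(-4))) = (10553 - 237)*(-36308 + (11*(-4))*(1 - 181*0)) = 10316*(-36308 - 44*(1 + 0)) = 10316*(-36308 - 44*1) = 10316*(-36308 - 44) = 10316*(-36352) = -375007232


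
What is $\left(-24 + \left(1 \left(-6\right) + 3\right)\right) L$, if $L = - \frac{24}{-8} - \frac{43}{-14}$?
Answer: $- \frac{2295}{14} \approx -163.93$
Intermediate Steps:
$L = \frac{85}{14}$ ($L = \left(-24\right) \left(- \frac{1}{8}\right) - - \frac{43}{14} = 3 + \frac{43}{14} = \frac{85}{14} \approx 6.0714$)
$\left(-24 + \left(1 \left(-6\right) + 3\right)\right) L = \left(-24 + \left(1 \left(-6\right) + 3\right)\right) \frac{85}{14} = \left(-24 + \left(-6 + 3\right)\right) \frac{85}{14} = \left(-24 - 3\right) \frac{85}{14} = \left(-27\right) \frac{85}{14} = - \frac{2295}{14}$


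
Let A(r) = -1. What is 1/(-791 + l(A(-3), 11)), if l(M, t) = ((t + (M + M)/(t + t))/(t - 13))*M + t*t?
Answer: -11/7310 ≈ -0.0015048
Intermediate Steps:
l(M, t) = t² + M*(t + M/t)/(-13 + t) (l(M, t) = ((t + (2*M)/((2*t)))/(-13 + t))*M + t² = ((t + (2*M)*(1/(2*t)))/(-13 + t))*M + t² = ((t + M/t)/(-13 + t))*M + t² = M*(t + M/t)/(-13 + t) + t² = t² + M*(t + M/t)/(-13 + t))
1/(-791 + l(A(-3), 11)) = 1/(-791 + ((-1)² + 11⁴ - 13*11³ - 1*11²)/(11*(-13 + 11))) = 1/(-791 + (1/11)*(1 + 14641 - 13*1331 - 1*121)/(-2)) = 1/(-791 + (1/11)*(-½)*(1 + 14641 - 17303 - 121)) = 1/(-791 + (1/11)*(-½)*(-2782)) = 1/(-791 + 1391/11) = 1/(-7310/11) = -11/7310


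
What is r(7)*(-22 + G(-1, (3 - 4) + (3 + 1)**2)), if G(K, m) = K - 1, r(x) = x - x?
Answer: 0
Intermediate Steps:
r(x) = 0
G(K, m) = -1 + K
r(7)*(-22 + G(-1, (3 - 4) + (3 + 1)**2)) = 0*(-22 + (-1 - 1)) = 0*(-22 - 2) = 0*(-24) = 0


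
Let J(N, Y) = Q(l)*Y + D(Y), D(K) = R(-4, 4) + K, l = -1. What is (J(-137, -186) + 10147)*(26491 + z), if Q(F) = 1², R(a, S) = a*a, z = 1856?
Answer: 277545477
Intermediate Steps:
R(a, S) = a²
Q(F) = 1
D(K) = 16 + K (D(K) = (-4)² + K = 16 + K)
J(N, Y) = 16 + 2*Y (J(N, Y) = 1*Y + (16 + Y) = Y + (16 + Y) = 16 + 2*Y)
(J(-137, -186) + 10147)*(26491 + z) = ((16 + 2*(-186)) + 10147)*(26491 + 1856) = ((16 - 372) + 10147)*28347 = (-356 + 10147)*28347 = 9791*28347 = 277545477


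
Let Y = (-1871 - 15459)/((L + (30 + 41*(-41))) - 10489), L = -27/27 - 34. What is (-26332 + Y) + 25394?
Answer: -2280564/2435 ≈ -936.58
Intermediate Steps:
L = -35 (L = (1/27)*(-27) - 34 = -1 - 34 = -35)
Y = 3466/2435 (Y = (-1871 - 15459)/((-35 + (30 + 41*(-41))) - 10489) = -17330/((-35 + (30 - 1681)) - 10489) = -17330/((-35 - 1651) - 10489) = -17330/(-1686 - 10489) = -17330/(-12175) = -17330*(-1/12175) = 3466/2435 ≈ 1.4234)
(-26332 + Y) + 25394 = (-26332 + 3466/2435) + 25394 = -64114954/2435 + 25394 = -2280564/2435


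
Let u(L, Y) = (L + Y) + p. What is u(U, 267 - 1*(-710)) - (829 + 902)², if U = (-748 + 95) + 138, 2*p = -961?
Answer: -5992759/2 ≈ -2.9964e+6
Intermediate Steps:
p = -961/2 (p = (½)*(-961) = -961/2 ≈ -480.50)
U = -515 (U = -653 + 138 = -515)
u(L, Y) = -961/2 + L + Y (u(L, Y) = (L + Y) - 961/2 = -961/2 + L + Y)
u(U, 267 - 1*(-710)) - (829 + 902)² = (-961/2 - 515 + (267 - 1*(-710))) - (829 + 902)² = (-961/2 - 515 + (267 + 710)) - 1*1731² = (-961/2 - 515 + 977) - 1*2996361 = -37/2 - 2996361 = -5992759/2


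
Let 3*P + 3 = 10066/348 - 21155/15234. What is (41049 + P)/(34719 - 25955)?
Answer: 13603865119/2903859378 ≈ 4.6848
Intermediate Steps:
P = 5419967/662679 (P = -1 + (10066/348 - 21155/15234)/3 = -1 + (10066*(1/348) - 21155*1/15234)/3 = -1 + (5033/174 - 21155/15234)/3 = -1 + (1/3)*(6082646/220893) = -1 + 6082646/662679 = 5419967/662679 ≈ 8.1789)
(41049 + P)/(34719 - 25955) = (41049 + 5419967/662679)/(34719 - 25955) = (27207730238/662679)/8764 = (27207730238/662679)*(1/8764) = 13603865119/2903859378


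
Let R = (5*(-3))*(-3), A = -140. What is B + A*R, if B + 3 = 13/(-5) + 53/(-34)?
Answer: -1072217/170 ≈ -6307.2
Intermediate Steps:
B = -1217/170 (B = -3 + (13/(-5) + 53/(-34)) = -3 + (13*(-⅕) + 53*(-1/34)) = -3 + (-13/5 - 53/34) = -3 - 707/170 = -1217/170 ≈ -7.1588)
R = 45 (R = -15*(-3) = 45)
B + A*R = -1217/170 - 140*45 = -1217/170 - 6300 = -1072217/170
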